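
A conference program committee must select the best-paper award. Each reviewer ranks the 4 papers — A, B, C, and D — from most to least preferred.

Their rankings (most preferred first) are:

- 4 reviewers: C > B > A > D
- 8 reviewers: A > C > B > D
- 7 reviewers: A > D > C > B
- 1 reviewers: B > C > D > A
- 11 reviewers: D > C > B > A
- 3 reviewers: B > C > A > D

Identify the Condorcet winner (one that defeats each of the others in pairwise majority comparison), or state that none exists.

Head-to-head results (34 voters total):
A vs B: B wins 19–15.
A vs C: C wins 19–15.
A vs D: A wins 22–12.
B vs C: C wins 30–4.
B vs D: D wins 18–16.
C vs D: D wins 18–16.
No candidate beats all others: A beats D beats B beats A, a majority cycle.

There is no Condorcet winner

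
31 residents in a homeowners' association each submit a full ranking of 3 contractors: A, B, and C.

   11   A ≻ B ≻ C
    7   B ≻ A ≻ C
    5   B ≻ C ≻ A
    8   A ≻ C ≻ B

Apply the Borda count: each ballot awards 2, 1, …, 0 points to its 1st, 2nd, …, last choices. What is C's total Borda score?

13

Borda scores:
  A: 11·2 + 7·1 + 5·0 + 8·2 = 45
  B: 11·1 + 7·2 + 5·2 + 8·0 = 35
  C: 11·0 + 7·0 + 5·1 + 8·1 = 13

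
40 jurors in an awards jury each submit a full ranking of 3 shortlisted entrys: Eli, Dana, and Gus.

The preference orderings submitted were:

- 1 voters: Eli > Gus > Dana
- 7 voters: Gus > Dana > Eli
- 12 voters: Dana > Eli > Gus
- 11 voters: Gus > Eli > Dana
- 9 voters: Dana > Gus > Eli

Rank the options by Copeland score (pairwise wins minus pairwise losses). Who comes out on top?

Pairwise results:
  Eli vs Dana: Dana wins 28–12.
  Eli vs Gus: Gus wins 27–13.
  Dana vs Gus: Dana wins 21–19.
Copeland scores (wins − losses):
  Eli: 0 − 2 = -2
  Dana: 2 − 0 = 2
  Gus: 1 − 1 = 0
Dana has the best Copeland score.

Dana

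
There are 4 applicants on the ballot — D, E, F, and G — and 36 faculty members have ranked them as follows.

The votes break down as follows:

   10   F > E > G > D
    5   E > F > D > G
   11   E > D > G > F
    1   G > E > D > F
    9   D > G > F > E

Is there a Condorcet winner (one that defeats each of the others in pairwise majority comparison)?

Head-to-head results (36 voters total):
D vs E: E wins 27–9.
D vs F: D wins 21–15.
D vs G: D wins 25–11.
E vs F: F wins 19–17.
E vs G: E wins 26–10.
F vs G: G wins 21–15.
No candidate beats all others: D beats F beats E beats D, a majority cycle.

No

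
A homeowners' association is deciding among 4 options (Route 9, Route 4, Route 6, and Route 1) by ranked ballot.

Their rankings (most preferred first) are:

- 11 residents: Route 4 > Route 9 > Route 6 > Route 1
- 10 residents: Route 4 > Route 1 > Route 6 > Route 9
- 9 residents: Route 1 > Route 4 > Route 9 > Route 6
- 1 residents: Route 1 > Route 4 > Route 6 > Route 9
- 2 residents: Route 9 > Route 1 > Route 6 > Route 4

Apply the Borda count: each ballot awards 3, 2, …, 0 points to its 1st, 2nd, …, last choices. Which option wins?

Route 4

Borda scores:
  Route 9: 11·2 + 10·0 + 9·1 + 0 + 2·3 = 37
  Route 4: 11·3 + 10·3 + 9·2 + 2 + 2·0 = 83
  Route 6: 11·1 + 10·1 + 9·0 + 1 + 2·1 = 24
  Route 1: 11·0 + 10·2 + 9·3 + 3 + 2·2 = 54
Route 4 has the highest total.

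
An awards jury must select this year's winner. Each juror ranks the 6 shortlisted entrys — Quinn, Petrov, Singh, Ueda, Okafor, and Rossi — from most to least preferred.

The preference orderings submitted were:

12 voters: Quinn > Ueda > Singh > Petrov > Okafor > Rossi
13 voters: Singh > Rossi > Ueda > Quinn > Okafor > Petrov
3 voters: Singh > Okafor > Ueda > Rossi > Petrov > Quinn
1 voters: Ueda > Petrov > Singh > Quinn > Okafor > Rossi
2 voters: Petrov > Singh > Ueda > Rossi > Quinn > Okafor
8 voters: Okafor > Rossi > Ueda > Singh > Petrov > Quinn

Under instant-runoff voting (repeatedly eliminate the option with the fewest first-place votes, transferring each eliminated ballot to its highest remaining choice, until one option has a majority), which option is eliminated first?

Rossi

Round 1: Singh 16, Quinn 12, Okafor 8, Petrov 2, Ueda 1, Rossi 0. Rossi has the fewest and is eliminated.
Round 2: Singh 16, Quinn 12, Okafor 8, Petrov 2, Ueda 1. Ueda has the fewest and is eliminated.
Round 3: Singh 16, Quinn 12, Okafor 8, Petrov 3. Petrov has the fewest and is eliminated.
Round 4: Singh 19, Quinn 12, Okafor 8. Okafor has the fewest and is eliminated.
Round 5: Singh 27, Quinn 12. Singh has a majority.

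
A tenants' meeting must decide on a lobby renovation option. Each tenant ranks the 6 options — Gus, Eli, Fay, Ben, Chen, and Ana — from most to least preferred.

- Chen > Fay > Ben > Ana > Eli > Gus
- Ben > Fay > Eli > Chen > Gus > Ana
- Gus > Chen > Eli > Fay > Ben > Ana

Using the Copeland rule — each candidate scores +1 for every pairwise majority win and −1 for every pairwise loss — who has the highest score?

Pairwise results:
  Gus vs Eli: Eli wins 2–1.
  Gus vs Fay: Fay wins 2–1.
  Gus vs Ben: Ben wins 2–1.
  Gus vs Chen: Chen wins 2–1.
  Gus vs Ana: Gus wins 2–1.
  Eli vs Fay: Fay wins 2–1.
  Eli vs Ben: Ben wins 2–1.
  Eli vs Chen: Chen wins 2–1.
  Eli vs Ana: Eli wins 2–1.
  Fay vs Ben: Fay wins 2–1.
  Fay vs Chen: Chen wins 2–1.
  Fay vs Ana: Fay wins 3–0.
  Ben vs Chen: Chen wins 2–1.
  Ben vs Ana: Ben wins 3–0.
  Chen vs Ana: Chen wins 3–0.
Copeland scores (wins − losses):
  Gus: 1 − 4 = -3
  Eli: 2 − 3 = -1
  Fay: 4 − 1 = 3
  Ben: 3 − 2 = 1
  Chen: 5 − 0 = 5
  Ana: 0 − 5 = -5
Chen has the best Copeland score.

Chen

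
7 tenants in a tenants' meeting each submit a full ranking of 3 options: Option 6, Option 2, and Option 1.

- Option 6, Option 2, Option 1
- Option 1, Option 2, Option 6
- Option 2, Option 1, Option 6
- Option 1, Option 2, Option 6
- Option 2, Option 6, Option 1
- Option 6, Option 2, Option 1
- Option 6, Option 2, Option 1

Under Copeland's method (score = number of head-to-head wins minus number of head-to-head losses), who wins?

Pairwise results:
  Option 6 vs Option 2: Option 2 wins 4–3.
  Option 6 vs Option 1: Option 6 wins 4–3.
  Option 2 vs Option 1: Option 2 wins 5–2.
Copeland scores (wins − losses):
  Option 6: 1 − 1 = 0
  Option 2: 2 − 0 = 2
  Option 1: 0 − 2 = -2
Option 2 has the best Copeland score.

Option 2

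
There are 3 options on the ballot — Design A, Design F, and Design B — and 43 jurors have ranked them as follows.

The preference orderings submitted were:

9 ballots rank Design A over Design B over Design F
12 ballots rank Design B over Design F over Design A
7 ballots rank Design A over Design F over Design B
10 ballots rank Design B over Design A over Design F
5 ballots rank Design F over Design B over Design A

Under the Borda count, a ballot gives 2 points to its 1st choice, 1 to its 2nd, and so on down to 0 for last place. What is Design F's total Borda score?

29

Borda scores:
  Design A: 9·2 + 12·0 + 7·2 + 10·1 + 5·0 = 42
  Design F: 9·0 + 12·1 + 7·1 + 10·0 + 5·2 = 29
  Design B: 9·1 + 12·2 + 7·0 + 10·2 + 5·1 = 58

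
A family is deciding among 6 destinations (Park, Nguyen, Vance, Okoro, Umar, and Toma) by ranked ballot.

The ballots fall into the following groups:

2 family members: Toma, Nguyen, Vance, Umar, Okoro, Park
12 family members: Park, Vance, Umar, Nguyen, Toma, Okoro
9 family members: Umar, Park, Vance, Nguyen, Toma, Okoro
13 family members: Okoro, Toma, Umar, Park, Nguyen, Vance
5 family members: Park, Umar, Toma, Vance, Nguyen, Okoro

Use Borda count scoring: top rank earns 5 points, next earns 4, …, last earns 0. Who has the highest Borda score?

Park

Borda scores:
  Park: 2·0 + 12·5 + 9·4 + 13·2 + 5·5 = 147
  Nguyen: 2·4 + 12·2 + 9·2 + 13·1 + 5·1 = 68
  Vance: 2·3 + 12·4 + 9·3 + 13·0 + 5·2 = 91
  Okoro: 2·1 + 12·0 + 9·0 + 13·5 + 5·0 = 67
  Umar: 2·2 + 12·3 + 9·5 + 13·3 + 5·4 = 144
  Toma: 2·5 + 12·1 + 9·1 + 13·4 + 5·3 = 98
Park has the highest total.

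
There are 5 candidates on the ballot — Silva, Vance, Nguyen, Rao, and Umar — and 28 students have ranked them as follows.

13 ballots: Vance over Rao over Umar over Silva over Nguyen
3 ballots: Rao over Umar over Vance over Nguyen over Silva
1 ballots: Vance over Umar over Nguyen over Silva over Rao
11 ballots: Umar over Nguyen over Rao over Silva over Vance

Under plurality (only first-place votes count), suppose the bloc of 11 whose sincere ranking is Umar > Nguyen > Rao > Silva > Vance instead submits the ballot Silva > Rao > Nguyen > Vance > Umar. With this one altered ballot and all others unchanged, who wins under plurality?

Vance

First-place totals with the altered ballot: Silva 11, Vance 14, Nguyen 0, Rao 3, Umar 0.
The winner is unchanged: still Vance.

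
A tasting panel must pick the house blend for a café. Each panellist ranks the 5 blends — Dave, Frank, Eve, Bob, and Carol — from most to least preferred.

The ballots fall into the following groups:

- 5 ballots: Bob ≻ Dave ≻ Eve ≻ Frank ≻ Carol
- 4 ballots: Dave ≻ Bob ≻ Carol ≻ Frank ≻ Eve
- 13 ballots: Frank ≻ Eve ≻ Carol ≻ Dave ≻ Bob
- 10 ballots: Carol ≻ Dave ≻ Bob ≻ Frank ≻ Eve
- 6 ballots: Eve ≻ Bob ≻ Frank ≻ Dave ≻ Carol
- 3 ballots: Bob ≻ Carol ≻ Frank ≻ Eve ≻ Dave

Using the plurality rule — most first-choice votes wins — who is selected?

Frank

First-place vote totals:
  Dave: 4
  Frank: 13
  Eve: 6
  Bob: 8
  Carol: 10
Frank has the most first-place votes.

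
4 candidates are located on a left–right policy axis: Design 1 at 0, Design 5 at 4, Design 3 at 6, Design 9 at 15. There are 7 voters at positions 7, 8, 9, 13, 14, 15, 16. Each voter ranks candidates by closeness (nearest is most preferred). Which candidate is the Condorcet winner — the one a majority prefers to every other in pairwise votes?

Design 9

With single-peaked preferences on a line, the Condorcet winner is the candidate closest to the median voter.
The median voter (position 13) is closest to Design 9 at 15.
Check: Design 9 vs Design 3 — voters closer to Design 9: 4 of 7.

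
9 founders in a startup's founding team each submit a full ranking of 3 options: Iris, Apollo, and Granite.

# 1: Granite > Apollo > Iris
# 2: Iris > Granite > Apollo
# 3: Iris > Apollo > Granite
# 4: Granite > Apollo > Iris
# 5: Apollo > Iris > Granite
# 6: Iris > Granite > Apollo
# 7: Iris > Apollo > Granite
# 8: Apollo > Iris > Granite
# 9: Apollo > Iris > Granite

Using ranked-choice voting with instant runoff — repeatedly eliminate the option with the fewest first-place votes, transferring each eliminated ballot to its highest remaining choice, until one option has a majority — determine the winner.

Round 1: Iris 4, Apollo 3, Granite 2. Granite has the fewest and is eliminated.
Round 2: Apollo 5, Iris 4. Apollo has a majority.

Apollo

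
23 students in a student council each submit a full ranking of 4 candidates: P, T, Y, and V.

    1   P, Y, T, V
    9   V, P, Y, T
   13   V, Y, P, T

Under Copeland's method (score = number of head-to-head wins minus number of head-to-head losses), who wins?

V

Pairwise results:
  P vs T: P wins 23–0.
  P vs Y: Y wins 13–10.
  P vs V: V wins 22–1.
  T vs Y: Y wins 23–0.
  T vs V: V wins 22–1.
  Y vs V: V wins 22–1.
Copeland scores (wins − losses):
  P: 1 − 2 = -1
  T: 0 − 3 = -3
  Y: 2 − 1 = 1
  V: 3 − 0 = 3
V has the best Copeland score.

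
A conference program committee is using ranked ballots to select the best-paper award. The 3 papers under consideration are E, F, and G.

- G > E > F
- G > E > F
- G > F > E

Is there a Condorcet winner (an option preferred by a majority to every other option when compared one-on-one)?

Yes

Head-to-head results (3 voters total):
E vs F: E wins 2–1.
E vs G: G wins 3–0.
F vs G: G wins 3–0.
G beats each rival — E (3–0), F (3–0) — so G is the Condorcet winner.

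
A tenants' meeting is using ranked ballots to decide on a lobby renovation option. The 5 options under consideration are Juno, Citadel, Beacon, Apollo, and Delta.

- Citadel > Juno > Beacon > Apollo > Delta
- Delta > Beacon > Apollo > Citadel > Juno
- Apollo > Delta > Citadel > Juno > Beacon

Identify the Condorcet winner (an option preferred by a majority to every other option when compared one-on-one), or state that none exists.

No Condorcet winner

Head-to-head results (3 voters total):
Juno vs Citadel: Citadel wins 3–0.
Juno vs Beacon: Juno wins 2–1.
Juno vs Apollo: Apollo wins 2–1.
Juno vs Delta: Delta wins 2–1.
Citadel vs Beacon: Citadel wins 2–1.
Citadel vs Apollo: Apollo wins 2–1.
Citadel vs Delta: Delta wins 2–1.
Beacon vs Apollo: Beacon wins 2–1.
Beacon vs Delta: Delta wins 2–1.
Apollo vs Delta: Apollo wins 2–1.
No candidate beats all others: Juno beats Beacon beats Apollo beats Juno, a majority cycle.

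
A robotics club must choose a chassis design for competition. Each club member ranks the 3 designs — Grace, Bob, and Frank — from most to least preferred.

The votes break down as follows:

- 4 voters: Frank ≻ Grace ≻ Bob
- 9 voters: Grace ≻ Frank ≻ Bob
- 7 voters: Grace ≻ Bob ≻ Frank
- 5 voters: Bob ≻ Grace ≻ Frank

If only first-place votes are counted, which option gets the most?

Grace

First-place vote totals:
  Grace: 16
  Bob: 5
  Frank: 4
Grace has the most first-place votes.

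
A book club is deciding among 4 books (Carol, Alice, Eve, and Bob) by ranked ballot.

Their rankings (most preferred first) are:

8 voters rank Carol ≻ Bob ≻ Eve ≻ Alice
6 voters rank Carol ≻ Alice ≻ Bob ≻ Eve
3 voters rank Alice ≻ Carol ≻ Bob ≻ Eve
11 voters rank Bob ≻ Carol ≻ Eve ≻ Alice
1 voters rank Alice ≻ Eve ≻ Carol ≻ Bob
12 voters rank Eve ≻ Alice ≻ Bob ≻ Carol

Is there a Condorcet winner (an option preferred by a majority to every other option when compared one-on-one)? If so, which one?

No Condorcet winner

Head-to-head results (41 voters total):
Carol vs Alice: Carol wins 25–16.
Carol vs Eve: Carol wins 28–13.
Carol vs Bob: Bob wins 23–18.
Alice vs Eve: Eve wins 31–10.
Alice vs Bob: Alice wins 22–19.
Eve vs Bob: Bob wins 28–13.
No candidate beats all others: Carol beats Alice beats Bob beats Carol, a majority cycle.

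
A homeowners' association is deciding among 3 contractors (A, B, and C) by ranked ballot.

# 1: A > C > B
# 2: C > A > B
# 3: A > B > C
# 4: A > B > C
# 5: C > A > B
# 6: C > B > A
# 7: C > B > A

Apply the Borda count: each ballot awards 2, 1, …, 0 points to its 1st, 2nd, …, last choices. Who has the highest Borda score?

C

Borda scores:
  A: 2 + 1 + 2 + 2 + 1 + 0 + 0 = 8
  B: 0 + 0 + 1 + 1 + 0 + 1 + 1 = 4
  C: 1 + 2 + 0 + 0 + 2 + 2 + 2 = 9
C has the highest total.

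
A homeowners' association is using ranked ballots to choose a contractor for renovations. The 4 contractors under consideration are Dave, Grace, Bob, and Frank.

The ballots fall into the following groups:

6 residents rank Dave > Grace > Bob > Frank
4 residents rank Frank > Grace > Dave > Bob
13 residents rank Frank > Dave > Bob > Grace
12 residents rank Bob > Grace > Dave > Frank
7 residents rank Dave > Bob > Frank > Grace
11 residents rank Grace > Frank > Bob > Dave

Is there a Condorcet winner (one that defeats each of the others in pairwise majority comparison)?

No

Head-to-head results (53 voters total):
Dave vs Grace: Grace wins 27–26.
Dave vs Bob: Dave wins 30–23.
Dave vs Frank: Frank wins 28–25.
Grace vs Bob: Bob wins 32–21.
Grace vs Frank: Grace wins 29–24.
Bob vs Frank: Frank wins 28–25.
No candidate beats all others: Dave beats Bob beats Grace beats Dave, a majority cycle.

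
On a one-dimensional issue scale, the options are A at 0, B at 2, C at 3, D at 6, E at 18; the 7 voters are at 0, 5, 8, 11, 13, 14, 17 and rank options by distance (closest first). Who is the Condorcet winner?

With single-peaked preferences on a line, the Condorcet winner is the candidate closest to the median voter.
The median voter (position 11) is closest to D at 6.
Check: D vs C — voters closer to D: 6 of 7.

D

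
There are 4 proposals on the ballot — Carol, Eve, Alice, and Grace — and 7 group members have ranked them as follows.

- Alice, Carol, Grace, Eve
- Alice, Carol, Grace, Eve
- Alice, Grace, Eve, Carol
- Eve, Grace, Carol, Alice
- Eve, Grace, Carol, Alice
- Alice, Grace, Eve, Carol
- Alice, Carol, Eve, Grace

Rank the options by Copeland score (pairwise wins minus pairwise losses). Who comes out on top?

Pairwise results:
  Carol vs Eve: Eve wins 4–3.
  Carol vs Alice: Alice wins 5–2.
  Carol vs Grace: Grace wins 4–3.
  Eve vs Alice: Alice wins 5–2.
  Eve vs Grace: Grace wins 4–3.
  Alice vs Grace: Alice wins 5–2.
Copeland scores (wins − losses):
  Carol: 0 − 3 = -3
  Eve: 1 − 2 = -1
  Alice: 3 − 0 = 3
  Grace: 2 − 1 = 1
Alice has the best Copeland score.

Alice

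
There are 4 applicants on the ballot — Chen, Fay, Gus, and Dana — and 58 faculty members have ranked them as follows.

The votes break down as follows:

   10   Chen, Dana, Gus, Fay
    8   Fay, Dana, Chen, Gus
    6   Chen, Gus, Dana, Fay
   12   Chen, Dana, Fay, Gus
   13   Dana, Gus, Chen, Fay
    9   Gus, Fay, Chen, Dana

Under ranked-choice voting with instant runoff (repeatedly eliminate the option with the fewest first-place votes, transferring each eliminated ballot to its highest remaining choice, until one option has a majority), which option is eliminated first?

Round 1: Chen 28, Dana 13, Gus 9, Fay 8. Fay has the fewest and is eliminated.
Round 2: Chen 28, Dana 21, Gus 9. Gus has the fewest and is eliminated.
Round 3: Chen 37, Dana 21. Chen has a majority.

Fay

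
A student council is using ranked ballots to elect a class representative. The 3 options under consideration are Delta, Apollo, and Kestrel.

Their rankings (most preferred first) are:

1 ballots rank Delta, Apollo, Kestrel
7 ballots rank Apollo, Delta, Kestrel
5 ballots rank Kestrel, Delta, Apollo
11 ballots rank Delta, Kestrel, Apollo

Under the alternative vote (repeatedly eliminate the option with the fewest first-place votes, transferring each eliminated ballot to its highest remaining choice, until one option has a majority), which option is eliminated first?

Kestrel

Round 1: Delta 12, Apollo 7, Kestrel 5. Kestrel has the fewest and is eliminated.
Round 2: Delta 17, Apollo 7. Delta has a majority.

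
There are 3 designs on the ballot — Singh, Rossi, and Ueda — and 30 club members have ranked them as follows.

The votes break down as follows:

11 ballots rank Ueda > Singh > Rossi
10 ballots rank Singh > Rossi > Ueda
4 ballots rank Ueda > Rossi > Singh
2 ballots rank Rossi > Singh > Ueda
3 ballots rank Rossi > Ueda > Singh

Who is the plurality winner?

First-place vote totals:
  Singh: 10
  Rossi: 5
  Ueda: 15
Ueda has the most first-place votes.

Ueda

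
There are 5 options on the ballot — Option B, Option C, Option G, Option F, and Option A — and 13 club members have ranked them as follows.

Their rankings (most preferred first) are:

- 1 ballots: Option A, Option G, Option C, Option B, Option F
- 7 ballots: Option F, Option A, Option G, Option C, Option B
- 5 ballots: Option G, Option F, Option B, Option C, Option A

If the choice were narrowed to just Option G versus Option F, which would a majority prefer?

Ballots ranking Option G above Option F: 1+5 = 6.
Ballots ranking Option F above Option G: 7.
Option F wins the head-to-head, 7–6.

Option F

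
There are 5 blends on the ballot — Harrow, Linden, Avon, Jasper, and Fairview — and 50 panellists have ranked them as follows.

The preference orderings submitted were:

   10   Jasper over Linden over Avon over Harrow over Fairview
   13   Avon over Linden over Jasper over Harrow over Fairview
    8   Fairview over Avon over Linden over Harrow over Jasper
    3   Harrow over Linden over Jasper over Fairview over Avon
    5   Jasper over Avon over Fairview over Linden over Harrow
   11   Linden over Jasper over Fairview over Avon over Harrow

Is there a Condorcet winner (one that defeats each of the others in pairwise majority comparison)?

No

Head-to-head results (50 voters total):
Harrow vs Linden: Linden wins 47–3.
Harrow vs Avon: Avon wins 47–3.
Harrow vs Jasper: Jasper wins 39–11.
Harrow vs Fairview: Harrow wins 26–24.
Linden vs Avon: Avon wins 26–24.
Linden vs Jasper: Linden wins 35–15.
Linden vs Fairview: Linden wins 37–13.
Avon vs Jasper: Jasper wins 29–21.
Avon vs Fairview: Avon wins 28–22.
Jasper vs Fairview: Jasper wins 42–8.
No candidate beats all others: Linden beats Jasper beats Avon beats Linden, a majority cycle.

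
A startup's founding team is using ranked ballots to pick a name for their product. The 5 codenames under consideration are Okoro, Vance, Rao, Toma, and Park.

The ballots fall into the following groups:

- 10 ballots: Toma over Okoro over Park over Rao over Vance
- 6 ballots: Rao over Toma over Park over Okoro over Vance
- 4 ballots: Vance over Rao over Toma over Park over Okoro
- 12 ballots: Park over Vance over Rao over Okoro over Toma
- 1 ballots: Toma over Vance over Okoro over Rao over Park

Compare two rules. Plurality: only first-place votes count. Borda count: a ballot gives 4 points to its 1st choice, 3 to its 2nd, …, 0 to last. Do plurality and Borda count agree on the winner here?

Yes

Plurality first-place counts: Okoro 0, Vance 4, Rao 6, Toma 11, Park 12 → Park.
Borda totals: Okoro 50, Vance 55, Rao 71, Toma 70, Park 84 → Park.
The two rules agree on Park.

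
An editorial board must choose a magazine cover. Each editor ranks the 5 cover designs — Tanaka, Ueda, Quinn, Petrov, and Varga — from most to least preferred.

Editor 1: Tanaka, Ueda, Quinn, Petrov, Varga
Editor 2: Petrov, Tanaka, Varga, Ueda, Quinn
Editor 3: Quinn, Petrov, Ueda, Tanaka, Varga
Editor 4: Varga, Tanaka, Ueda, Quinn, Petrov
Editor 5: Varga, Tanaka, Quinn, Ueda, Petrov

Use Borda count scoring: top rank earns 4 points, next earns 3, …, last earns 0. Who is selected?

Tanaka

Borda scores:
  Tanaka: 4 + 3 + 1 + 3 + 3 = 14
  Ueda: 3 + 1 + 2 + 2 + 1 = 9
  Quinn: 2 + 0 + 4 + 1 + 2 = 9
  Petrov: 1 + 4 + 3 + 0 + 0 = 8
  Varga: 0 + 2 + 0 + 4 + 4 = 10
Tanaka has the highest total.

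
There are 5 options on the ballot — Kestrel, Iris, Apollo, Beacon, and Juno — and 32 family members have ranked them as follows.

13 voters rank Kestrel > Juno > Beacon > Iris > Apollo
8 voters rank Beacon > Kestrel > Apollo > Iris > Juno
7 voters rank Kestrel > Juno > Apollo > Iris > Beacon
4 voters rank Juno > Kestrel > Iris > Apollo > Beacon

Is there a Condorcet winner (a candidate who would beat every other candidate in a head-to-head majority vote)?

Head-to-head results (32 voters total):
Kestrel vs Iris: Kestrel wins 32–0.
Kestrel vs Apollo: Kestrel wins 32–0.
Kestrel vs Beacon: Kestrel wins 24–8.
Kestrel vs Juno: Kestrel wins 28–4.
Iris vs Apollo: Iris wins 17–15.
Iris vs Beacon: Beacon wins 21–11.
Iris vs Juno: Juno wins 24–8.
Apollo vs Beacon: Beacon wins 21–11.
Apollo vs Juno: Juno wins 24–8.
Beacon vs Juno: Juno wins 24–8.
Kestrel beats each rival — Iris (32–0), Apollo (32–0), Beacon (24–8), Juno (28–4) — so Kestrel is the Condorcet winner.

Yes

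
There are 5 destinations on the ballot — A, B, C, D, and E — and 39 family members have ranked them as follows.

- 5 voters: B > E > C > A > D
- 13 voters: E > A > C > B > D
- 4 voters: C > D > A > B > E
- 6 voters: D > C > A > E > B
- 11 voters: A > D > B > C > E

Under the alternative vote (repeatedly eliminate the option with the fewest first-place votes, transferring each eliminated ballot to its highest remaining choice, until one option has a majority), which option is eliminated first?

C

Round 1: E 13, A 11, D 6, B 5, C 4. C has the fewest and is eliminated.
Round 2: E 13, A 11, D 10, B 5. B has the fewest and is eliminated.
Round 3: E 18, A 11, D 10. D has the fewest and is eliminated.
Round 4: A 21, E 18. A has a majority.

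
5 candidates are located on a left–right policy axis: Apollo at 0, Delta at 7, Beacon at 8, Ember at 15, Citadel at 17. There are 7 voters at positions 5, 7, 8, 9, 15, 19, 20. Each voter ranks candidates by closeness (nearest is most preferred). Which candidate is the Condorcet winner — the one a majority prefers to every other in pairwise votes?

Beacon

With single-peaked preferences on a line, the Condorcet winner is the candidate closest to the median voter.
The median voter (position 9) is closest to Beacon at 8.
Check: Beacon vs Delta — voters closer to Beacon: 5 of 7.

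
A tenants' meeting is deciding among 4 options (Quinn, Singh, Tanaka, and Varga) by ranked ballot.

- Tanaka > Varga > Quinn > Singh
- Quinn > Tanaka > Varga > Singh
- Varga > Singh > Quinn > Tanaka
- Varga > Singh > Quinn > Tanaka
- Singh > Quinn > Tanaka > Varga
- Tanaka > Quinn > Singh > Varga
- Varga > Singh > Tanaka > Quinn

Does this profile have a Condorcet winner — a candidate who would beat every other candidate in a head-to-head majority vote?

No

Head-to-head results (7 voters total):
Quinn vs Singh: Singh wins 4–3.
Quinn vs Tanaka: Quinn wins 4–3.
Quinn vs Varga: Varga wins 4–3.
Singh vs Tanaka: Singh wins 4–3.
Singh vs Varga: Varga wins 5–2.
Tanaka vs Varga: Tanaka wins 4–3.
No candidate beats all others: Quinn beats Tanaka beats Varga beats Quinn, a majority cycle.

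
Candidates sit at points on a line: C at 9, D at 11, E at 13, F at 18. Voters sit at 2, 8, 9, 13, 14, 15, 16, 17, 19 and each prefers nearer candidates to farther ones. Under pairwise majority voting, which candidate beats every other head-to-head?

With single-peaked preferences on a line, the Condorcet winner is the candidate closest to the median voter.
The median voter (position 14) is closest to E at 13.
Check: E vs F — voters closer to E: 6 of 9.

E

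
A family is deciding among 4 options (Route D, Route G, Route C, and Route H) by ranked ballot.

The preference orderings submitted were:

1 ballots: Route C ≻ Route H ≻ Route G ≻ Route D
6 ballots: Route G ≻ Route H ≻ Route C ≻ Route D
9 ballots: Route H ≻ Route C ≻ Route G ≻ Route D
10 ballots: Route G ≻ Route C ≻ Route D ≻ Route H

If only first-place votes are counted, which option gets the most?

First-place vote totals:
  Route D: 0
  Route G: 16
  Route C: 1
  Route H: 9
Route G has the most first-place votes.

Route G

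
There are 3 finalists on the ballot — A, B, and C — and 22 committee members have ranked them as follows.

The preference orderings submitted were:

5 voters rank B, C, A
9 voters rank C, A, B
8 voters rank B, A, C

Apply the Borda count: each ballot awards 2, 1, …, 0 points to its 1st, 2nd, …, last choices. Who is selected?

Borda scores:
  A: 5·0 + 9·1 + 8·1 = 17
  B: 5·2 + 9·0 + 8·2 = 26
  C: 5·1 + 9·2 + 8·0 = 23
B has the highest total.

B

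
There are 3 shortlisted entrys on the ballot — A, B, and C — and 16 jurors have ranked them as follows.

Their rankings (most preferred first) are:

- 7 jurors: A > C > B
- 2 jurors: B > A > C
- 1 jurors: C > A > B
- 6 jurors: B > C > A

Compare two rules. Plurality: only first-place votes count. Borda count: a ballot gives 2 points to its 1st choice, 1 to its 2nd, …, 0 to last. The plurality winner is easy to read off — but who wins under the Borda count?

A

Plurality first-place counts: A 7, B 8, C 1 → B.
Borda totals: A 17, B 16, C 15 → A.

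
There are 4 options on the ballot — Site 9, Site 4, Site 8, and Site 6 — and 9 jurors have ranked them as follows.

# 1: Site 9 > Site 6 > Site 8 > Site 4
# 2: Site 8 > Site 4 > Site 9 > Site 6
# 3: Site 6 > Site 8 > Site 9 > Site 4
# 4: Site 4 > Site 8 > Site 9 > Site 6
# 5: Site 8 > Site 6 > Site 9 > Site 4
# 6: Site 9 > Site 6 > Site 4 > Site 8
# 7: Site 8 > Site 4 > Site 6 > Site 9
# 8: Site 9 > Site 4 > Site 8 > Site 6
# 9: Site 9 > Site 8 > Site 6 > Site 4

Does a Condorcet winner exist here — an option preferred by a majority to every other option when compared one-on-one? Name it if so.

Site 8

Head-to-head results (9 voters total):
Site 9 vs Site 4: Site 9 wins 6–3.
Site 9 vs Site 8: Site 8 wins 5–4.
Site 9 vs Site 6: Site 9 wins 6–3.
Site 4 vs Site 8: Site 8 wins 6–3.
Site 4 vs Site 6: Site 6 wins 5–4.
Site 8 vs Site 6: Site 8 wins 6–3.
Site 8 beats each rival — Site 9 (5–4), Site 4 (6–3), Site 6 (6–3) — so Site 8 is the Condorcet winner.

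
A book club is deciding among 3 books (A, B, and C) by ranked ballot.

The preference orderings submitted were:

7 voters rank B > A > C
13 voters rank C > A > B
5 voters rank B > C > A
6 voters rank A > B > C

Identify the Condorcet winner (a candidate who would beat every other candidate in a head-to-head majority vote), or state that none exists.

No Condorcet winner

Head-to-head results (31 voters total):
A vs B: A wins 19–12.
A vs C: C wins 18–13.
B vs C: B wins 18–13.
No candidate beats all others: A beats B beats C beats A, a majority cycle.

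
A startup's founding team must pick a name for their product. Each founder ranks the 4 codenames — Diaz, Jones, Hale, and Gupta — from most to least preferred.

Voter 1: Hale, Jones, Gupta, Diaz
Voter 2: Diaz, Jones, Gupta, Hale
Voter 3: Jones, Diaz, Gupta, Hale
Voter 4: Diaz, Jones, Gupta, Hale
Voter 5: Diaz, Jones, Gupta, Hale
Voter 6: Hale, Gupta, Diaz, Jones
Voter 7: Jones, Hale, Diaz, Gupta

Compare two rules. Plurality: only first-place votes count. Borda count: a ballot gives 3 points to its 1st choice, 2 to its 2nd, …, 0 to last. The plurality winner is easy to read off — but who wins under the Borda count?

Plurality first-place counts: Diaz 3, Jones 2, Hale 2, Gupta 0 → Diaz.
Borda totals: Diaz 13, Jones 14, Hale 8, Gupta 7 → Jones.

Jones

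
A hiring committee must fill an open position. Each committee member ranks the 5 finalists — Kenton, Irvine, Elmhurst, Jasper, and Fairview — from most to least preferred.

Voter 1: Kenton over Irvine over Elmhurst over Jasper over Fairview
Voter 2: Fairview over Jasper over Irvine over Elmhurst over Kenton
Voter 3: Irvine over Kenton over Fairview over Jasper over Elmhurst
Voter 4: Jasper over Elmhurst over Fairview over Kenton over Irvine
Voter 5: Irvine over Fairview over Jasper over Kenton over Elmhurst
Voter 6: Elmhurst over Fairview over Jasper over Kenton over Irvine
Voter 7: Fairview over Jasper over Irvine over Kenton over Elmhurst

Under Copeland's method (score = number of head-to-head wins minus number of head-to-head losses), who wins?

Fairview

Pairwise results:
  Kenton vs Irvine: Irvine wins 4–3.
  Kenton vs Elmhurst: Kenton wins 4–3.
  Kenton vs Jasper: Jasper wins 5–2.
  Kenton vs Fairview: Fairview wins 5–2.
  Irvine vs Elmhurst: Irvine wins 5–2.
  Irvine vs Jasper: Jasper wins 4–3.
  Irvine vs Fairview: Fairview wins 4–3.
  Elmhurst vs Jasper: Jasper wins 5–2.
  Elmhurst vs Fairview: Fairview wins 4–3.
  Jasper vs Fairview: Fairview wins 5–2.
Copeland scores (wins − losses):
  Kenton: 1 − 3 = -2
  Irvine: 2 − 2 = 0
  Elmhurst: 0 − 4 = -4
  Jasper: 3 − 1 = 2
  Fairview: 4 − 0 = 4
Fairview has the best Copeland score.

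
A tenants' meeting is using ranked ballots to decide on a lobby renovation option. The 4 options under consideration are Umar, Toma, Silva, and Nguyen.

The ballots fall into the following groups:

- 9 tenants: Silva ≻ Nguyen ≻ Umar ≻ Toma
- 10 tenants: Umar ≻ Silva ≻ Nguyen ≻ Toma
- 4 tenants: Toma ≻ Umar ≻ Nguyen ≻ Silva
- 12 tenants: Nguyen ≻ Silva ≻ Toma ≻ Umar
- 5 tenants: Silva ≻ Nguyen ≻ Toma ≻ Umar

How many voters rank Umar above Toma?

Ballots ranking Umar above Toma: 9+10 = 19.
Ballots ranking Toma above Umar: 4+12+5 = 21.
So 19 of 40 voters prefer Umar to Toma.

19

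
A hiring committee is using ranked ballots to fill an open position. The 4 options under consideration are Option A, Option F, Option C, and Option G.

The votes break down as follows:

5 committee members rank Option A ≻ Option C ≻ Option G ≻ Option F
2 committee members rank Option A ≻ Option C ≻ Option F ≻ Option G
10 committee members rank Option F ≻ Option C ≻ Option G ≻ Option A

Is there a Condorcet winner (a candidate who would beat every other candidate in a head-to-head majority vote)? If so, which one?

Option F

Head-to-head results (17 voters total):
Option A vs Option F: Option F wins 10–7.
Option A vs Option C: Option C wins 10–7.
Option A vs Option G: Option G wins 10–7.
Option F vs Option C: Option F wins 10–7.
Option F vs Option G: Option F wins 12–5.
Option C vs Option G: Option C wins 17–0.
Option F beats each rival — Option A (10–7), Option C (10–7), Option G (12–5) — so Option F is the Condorcet winner.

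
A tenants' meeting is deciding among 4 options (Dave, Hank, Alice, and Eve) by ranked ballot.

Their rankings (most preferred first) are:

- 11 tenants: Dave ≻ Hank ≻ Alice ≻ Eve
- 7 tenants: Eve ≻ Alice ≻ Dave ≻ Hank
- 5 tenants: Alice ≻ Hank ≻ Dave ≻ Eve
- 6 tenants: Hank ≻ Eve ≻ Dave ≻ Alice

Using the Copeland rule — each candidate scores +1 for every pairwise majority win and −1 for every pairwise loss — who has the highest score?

Dave

Pairwise results:
  Dave vs Hank: Dave wins 18–11.
  Dave vs Alice: Dave wins 17–12.
  Dave vs Eve: Dave wins 16–13.
  Hank vs Alice: Hank wins 17–12.
  Hank vs Eve: Hank wins 22–7.
  Alice vs Eve: Alice wins 16–13.
Copeland scores (wins − losses):
  Dave: 3 − 0 = 3
  Hank: 2 − 1 = 1
  Alice: 1 − 2 = -1
  Eve: 0 − 3 = -3
Dave has the best Copeland score.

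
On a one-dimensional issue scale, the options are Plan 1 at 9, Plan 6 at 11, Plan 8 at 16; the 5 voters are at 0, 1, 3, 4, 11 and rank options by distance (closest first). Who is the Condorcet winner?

With single-peaked preferences on a line, the Condorcet winner is the candidate closest to the median voter.
The median voter (position 3) is closest to Plan 1 at 9.
Check: Plan 1 vs Plan 8 — voters closer to Plan 1: 5 of 5.

Plan 1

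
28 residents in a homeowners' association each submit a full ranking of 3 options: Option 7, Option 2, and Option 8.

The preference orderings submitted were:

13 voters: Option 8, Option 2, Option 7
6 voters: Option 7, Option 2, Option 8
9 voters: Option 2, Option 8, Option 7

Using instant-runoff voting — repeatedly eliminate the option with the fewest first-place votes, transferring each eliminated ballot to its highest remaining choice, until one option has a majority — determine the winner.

Option 2

Round 1: Option 8 13, Option 2 9, Option 7 6. Option 7 has the fewest and is eliminated.
Round 2: Option 2 15, Option 8 13. Option 2 has a majority.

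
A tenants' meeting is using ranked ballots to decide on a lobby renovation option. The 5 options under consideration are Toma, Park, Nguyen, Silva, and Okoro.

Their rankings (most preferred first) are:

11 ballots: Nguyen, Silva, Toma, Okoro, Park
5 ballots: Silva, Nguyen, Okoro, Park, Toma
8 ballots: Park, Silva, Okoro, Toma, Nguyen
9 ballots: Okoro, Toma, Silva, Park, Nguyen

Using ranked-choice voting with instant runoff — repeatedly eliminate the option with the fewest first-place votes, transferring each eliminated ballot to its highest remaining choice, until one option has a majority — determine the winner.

Round 1: Nguyen 11, Okoro 9, Park 8, Silva 5, Toma 0. Toma has the fewest and is eliminated.
Round 2: Nguyen 11, Okoro 9, Park 8, Silva 5. Silva has the fewest and is eliminated.
Round 3: Nguyen 16, Okoro 9, Park 8. Park has the fewest and is eliminated.
Round 4: Okoro 17, Nguyen 16. Okoro has a majority.

Okoro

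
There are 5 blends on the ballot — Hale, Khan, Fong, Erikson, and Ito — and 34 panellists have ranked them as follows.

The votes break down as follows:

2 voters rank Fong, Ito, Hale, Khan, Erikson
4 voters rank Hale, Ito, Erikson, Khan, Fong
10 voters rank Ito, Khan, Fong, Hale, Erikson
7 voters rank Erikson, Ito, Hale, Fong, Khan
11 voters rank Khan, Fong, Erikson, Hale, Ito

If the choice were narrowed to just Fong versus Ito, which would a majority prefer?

Ito

Ballots ranking Fong above Ito: 2+11 = 13.
Ballots ranking Ito above Fong: 4+10+7 = 21.
Ito wins the head-to-head, 21–13.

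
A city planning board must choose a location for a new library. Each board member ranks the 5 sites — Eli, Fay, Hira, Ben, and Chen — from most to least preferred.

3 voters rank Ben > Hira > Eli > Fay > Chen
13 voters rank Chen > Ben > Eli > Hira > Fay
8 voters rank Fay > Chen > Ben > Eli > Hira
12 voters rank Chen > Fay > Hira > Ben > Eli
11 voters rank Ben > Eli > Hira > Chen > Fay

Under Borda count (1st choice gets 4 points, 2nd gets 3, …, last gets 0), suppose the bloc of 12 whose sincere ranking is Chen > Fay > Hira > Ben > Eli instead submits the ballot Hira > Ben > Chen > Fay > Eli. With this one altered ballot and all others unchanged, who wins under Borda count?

Ben

Borda totals with the altered ballot: Eli 73, Fay 47, Hira 92, Ben 147, Chen 111.
The switch changes the winner from Chen to Ben.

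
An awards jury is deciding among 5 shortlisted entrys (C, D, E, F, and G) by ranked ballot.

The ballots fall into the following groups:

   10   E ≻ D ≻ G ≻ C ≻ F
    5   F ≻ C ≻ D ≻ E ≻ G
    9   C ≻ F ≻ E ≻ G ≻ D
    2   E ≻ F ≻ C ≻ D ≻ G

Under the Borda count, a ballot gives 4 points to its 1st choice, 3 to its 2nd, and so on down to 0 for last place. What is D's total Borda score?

42

Borda scores:
  C: 10·1 + 5·3 + 9·4 + 2·2 = 65
  D: 10·3 + 5·2 + 9·0 + 2·1 = 42
  E: 10·4 + 5·1 + 9·2 + 2·4 = 71
  F: 10·0 + 5·4 + 9·3 + 2·3 = 53
  G: 10·2 + 5·0 + 9·1 + 2·0 = 29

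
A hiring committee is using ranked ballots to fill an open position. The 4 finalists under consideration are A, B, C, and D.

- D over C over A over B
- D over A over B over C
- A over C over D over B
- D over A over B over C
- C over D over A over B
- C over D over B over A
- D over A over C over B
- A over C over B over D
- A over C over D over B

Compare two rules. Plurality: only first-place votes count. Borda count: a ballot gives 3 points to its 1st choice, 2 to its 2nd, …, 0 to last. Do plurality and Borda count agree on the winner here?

Plurality first-place counts: A 3, B 0, C 2, D 4 → D.
Borda totals: A 17, B 4, C 15, D 18 → D.
The two rules agree on D.

Yes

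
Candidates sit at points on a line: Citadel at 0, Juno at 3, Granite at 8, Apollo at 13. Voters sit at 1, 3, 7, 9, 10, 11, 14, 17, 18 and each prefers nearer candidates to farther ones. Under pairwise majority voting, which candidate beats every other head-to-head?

With single-peaked preferences on a line, the Condorcet winner is the candidate closest to the median voter.
The median voter (position 10) is closest to Granite at 8.
Check: Granite vs Juno — voters closer to Granite: 7 of 9.

Granite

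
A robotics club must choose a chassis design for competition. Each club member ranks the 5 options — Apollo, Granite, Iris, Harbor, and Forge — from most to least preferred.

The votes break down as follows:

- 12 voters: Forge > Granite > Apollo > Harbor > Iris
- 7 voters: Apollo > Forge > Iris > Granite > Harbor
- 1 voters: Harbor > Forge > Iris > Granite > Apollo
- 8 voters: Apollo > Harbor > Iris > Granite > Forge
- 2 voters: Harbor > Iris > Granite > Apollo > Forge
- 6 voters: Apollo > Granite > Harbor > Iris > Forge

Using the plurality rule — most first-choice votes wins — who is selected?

First-place vote totals:
  Apollo: 21
  Granite: 0
  Iris: 0
  Harbor: 3
  Forge: 12
Apollo has the most first-place votes.

Apollo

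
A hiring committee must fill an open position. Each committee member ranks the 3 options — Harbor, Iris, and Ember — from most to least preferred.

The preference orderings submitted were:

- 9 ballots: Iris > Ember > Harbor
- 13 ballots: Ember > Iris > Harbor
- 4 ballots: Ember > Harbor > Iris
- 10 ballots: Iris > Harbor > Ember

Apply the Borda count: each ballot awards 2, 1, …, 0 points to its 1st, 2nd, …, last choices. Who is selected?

Borda scores:
  Harbor: 9·0 + 13·0 + 4·1 + 10·1 = 14
  Iris: 9·2 + 13·1 + 4·0 + 10·2 = 51
  Ember: 9·1 + 13·2 + 4·2 + 10·0 = 43
Iris has the highest total.

Iris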